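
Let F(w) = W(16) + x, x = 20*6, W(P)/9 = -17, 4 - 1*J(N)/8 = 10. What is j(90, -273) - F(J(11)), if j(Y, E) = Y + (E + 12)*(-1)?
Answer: 384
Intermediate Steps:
J(N) = -48 (J(N) = 32 - 8*10 = 32 - 80 = -48)
W(P) = -153 (W(P) = 9*(-17) = -153)
x = 120
F(w) = -33 (F(w) = -153 + 120 = -33)
j(Y, E) = -12 + Y - E (j(Y, E) = Y + (12 + E)*(-1) = Y + (-12 - E) = -12 + Y - E)
j(90, -273) - F(J(11)) = (-12 + 90 - 1*(-273)) - 1*(-33) = (-12 + 90 + 273) + 33 = 351 + 33 = 384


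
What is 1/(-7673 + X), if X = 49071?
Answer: 1/41398 ≈ 2.4156e-5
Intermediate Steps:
1/(-7673 + X) = 1/(-7673 + 49071) = 1/41398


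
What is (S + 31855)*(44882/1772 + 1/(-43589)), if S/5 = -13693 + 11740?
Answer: 10803996586835/19309927 ≈ 5.5951e+5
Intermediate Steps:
S = -9765 (S = 5*(-13693 + 11740) = 5*(-1953) = -9765)
(S + 31855)*(44882/1772 + 1/(-43589)) = (-9765 + 31855)*(44882/1772 + 1/(-43589)) = 22090*(44882*(1/1772) - 1/43589) = 22090*(22441/886 - 1/43589) = 22090*(978179863/38619854) = 10803996586835/19309927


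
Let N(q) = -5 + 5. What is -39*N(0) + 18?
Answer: 18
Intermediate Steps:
N(q) = 0
-39*N(0) + 18 = -39*0 + 18 = 0 + 18 = 18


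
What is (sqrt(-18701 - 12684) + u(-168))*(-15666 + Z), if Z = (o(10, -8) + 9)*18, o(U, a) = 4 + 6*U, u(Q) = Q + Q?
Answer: 4822272 - 14352*I*sqrt(31385) ≈ 4.8223e+6 - 2.5426e+6*I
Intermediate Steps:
u(Q) = 2*Q
Z = 1314 (Z = ((4 + 6*10) + 9)*18 = ((4 + 60) + 9)*18 = (64 + 9)*18 = 73*18 = 1314)
(sqrt(-18701 - 12684) + u(-168))*(-15666 + Z) = (sqrt(-18701 - 12684) + 2*(-168))*(-15666 + 1314) = (sqrt(-31385) - 336)*(-14352) = (I*sqrt(31385) - 336)*(-14352) = (-336 + I*sqrt(31385))*(-14352) = 4822272 - 14352*I*sqrt(31385)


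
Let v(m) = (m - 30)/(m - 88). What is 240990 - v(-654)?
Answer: 89406948/371 ≈ 2.4099e+5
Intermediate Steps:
v(m) = (-30 + m)/(-88 + m)
240990 - v(-654) = 240990 - (-30 - 654)/(-88 - 654) = 240990 - (-684)/(-742) = 240990 - (-1)*(-684)/742 = 240990 - 1*342/371 = 240990 - 342/371 = 89406948/371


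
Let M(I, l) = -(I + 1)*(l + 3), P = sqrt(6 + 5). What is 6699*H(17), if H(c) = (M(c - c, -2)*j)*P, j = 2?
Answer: -13398*sqrt(11) ≈ -44436.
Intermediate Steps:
P = sqrt(11) ≈ 3.3166
M(I, l) = -(1 + I)*(3 + l)
H(c) = -2*sqrt(11) (H(c) = ((-3 - 1*(-2) - 3*(c - c) - 1*(c - c)*(-2))*2)*sqrt(11) = ((-3 + 2 - 3*0 - 1*0*(-2))*2)*sqrt(11) = ((-3 + 2 + 0 + 0)*2)*sqrt(11) = (-1*2)*sqrt(11) = -2*sqrt(11))
6699*H(17) = 6699*(-2*sqrt(11)) = -13398*sqrt(11)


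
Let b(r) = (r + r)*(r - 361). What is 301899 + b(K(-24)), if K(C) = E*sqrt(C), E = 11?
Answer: 296091 - 15884*I*sqrt(6) ≈ 2.9609e+5 - 38908.0*I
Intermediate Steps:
K(C) = 11*sqrt(C)
b(r) = 2*r*(-361 + r) (b(r) = (2*r)*(-361 + r) = 2*r*(-361 + r))
301899 + b(K(-24)) = 301899 + 2*(11*sqrt(-24))*(-361 + 11*sqrt(-24)) = 301899 + 2*(11*(2*I*sqrt(6)))*(-361 + 11*(2*I*sqrt(6))) = 301899 + 2*(22*I*sqrt(6))*(-361 + 22*I*sqrt(6)) = 301899 + 44*I*sqrt(6)*(-361 + 22*I*sqrt(6))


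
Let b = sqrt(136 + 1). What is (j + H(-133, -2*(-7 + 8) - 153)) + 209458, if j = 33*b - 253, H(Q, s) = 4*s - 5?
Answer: 208580 + 33*sqrt(137) ≈ 2.0897e+5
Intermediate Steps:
b = sqrt(137) ≈ 11.705
H(Q, s) = -5 + 4*s
j = -253 + 33*sqrt(137) (j = 33*sqrt(137) - 253 = -253 + 33*sqrt(137) ≈ 133.26)
(j + H(-133, -2*(-7 + 8) - 153)) + 209458 = ((-253 + 33*sqrt(137)) + (-5 + 4*(-2*(-7 + 8) - 153))) + 209458 = ((-253 + 33*sqrt(137)) + (-5 + 4*(-2*1 - 153))) + 209458 = ((-253 + 33*sqrt(137)) + (-5 + 4*(-2 - 153))) + 209458 = ((-253 + 33*sqrt(137)) + (-5 + 4*(-155))) + 209458 = ((-253 + 33*sqrt(137)) + (-5 - 620)) + 209458 = ((-253 + 33*sqrt(137)) - 625) + 209458 = (-878 + 33*sqrt(137)) + 209458 = 208580 + 33*sqrt(137)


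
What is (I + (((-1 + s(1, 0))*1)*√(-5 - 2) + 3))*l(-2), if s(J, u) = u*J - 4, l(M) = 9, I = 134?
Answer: 1233 - 45*I*√7 ≈ 1233.0 - 119.06*I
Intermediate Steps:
s(J, u) = -4 + J*u (s(J, u) = J*u - 4 = -4 + J*u)
(I + (((-1 + s(1, 0))*1)*√(-5 - 2) + 3))*l(-2) = (134 + (((-1 + (-4 + 1*0))*1)*√(-5 - 2) + 3))*9 = (134 + (((-1 + (-4 + 0))*1)*√(-7) + 3))*9 = (134 + (((-1 - 4)*1)*(I*√7) + 3))*9 = (134 + ((-5*1)*(I*√7) + 3))*9 = (134 + (-5*I*√7 + 3))*9 = (134 + (3 - 5*I*√7))*9 = (137 - 5*I*√7)*9 = 1233 - 45*I*√7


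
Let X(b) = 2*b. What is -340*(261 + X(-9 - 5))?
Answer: -79220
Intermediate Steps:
-340*(261 + X(-9 - 5)) = -340*(261 + 2*(-9 - 5)) = -340*(261 + 2*(-14)) = -340*(261 - 28) = -340*233 = -79220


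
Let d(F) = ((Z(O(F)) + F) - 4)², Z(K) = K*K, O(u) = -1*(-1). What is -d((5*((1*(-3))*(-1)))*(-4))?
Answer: -3969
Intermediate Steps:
O(u) = 1
Z(K) = K²
d(F) = (-3 + F)² (d(F) = ((1² + F) - 4)² = ((1 + F) - 4)² = (-3 + F)²)
-d((5*((1*(-3))*(-1)))*(-4)) = -(-3 + (5*((1*(-3))*(-1)))*(-4))² = -(-3 + (5*(-3*(-1)))*(-4))² = -(-3 + (5*3)*(-4))² = -(-3 + 15*(-4))² = -(-3 - 60)² = -1*(-63)² = -1*3969 = -3969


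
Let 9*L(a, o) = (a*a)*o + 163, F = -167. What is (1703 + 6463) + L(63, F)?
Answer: -589166/9 ≈ -65463.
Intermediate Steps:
L(a, o) = 163/9 + o*a²/9 (L(a, o) = ((a*a)*o + 163)/9 = (a²*o + 163)/9 = (o*a² + 163)/9 = (163 + o*a²)/9 = 163/9 + o*a²/9)
(1703 + 6463) + L(63, F) = (1703 + 6463) + (163/9 + (⅑)*(-167)*63²) = 8166 + (163/9 + (⅑)*(-167)*3969) = 8166 + (163/9 - 73647) = 8166 - 662660/9 = -589166/9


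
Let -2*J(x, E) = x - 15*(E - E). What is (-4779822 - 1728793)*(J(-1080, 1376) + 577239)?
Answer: -3760541066085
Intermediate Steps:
J(x, E) = -x/2 (J(x, E) = -(x - 15*(E - E))/2 = -(x - 15*0)/2 = -(x + 0)/2 = -x/2)
(-4779822 - 1728793)*(J(-1080, 1376) + 577239) = (-4779822 - 1728793)*(-½*(-1080) + 577239) = -6508615*(540 + 577239) = -6508615*577779 = -3760541066085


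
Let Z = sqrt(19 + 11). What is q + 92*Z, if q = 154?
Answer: 154 + 92*sqrt(30) ≈ 657.90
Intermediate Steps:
Z = sqrt(30) ≈ 5.4772
q + 92*Z = 154 + 92*sqrt(30)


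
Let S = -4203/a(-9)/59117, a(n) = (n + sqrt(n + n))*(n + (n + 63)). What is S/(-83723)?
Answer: -467/272219892505 - 467*I*sqrt(2)/816659677515 ≈ -1.7155e-9 - 8.0871e-10*I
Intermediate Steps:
a(n) = (63 + 2*n)*(n + sqrt(2)*sqrt(n)) (a(n) = (n + sqrt(2*n))*(n + (63 + n)) = (n + sqrt(2)*sqrt(n))*(63 + 2*n) = (63 + 2*n)*(n + sqrt(2)*sqrt(n)))
S = -4203/(59117*(-405 + 135*I*sqrt(2))) (S = -4203/(2*(-9)**2 + 63*(-9) + 2*sqrt(2)*(-9)**(3/2) + 63*sqrt(2)*sqrt(-9))/59117 = -4203/(2*81 - 567 + 2*sqrt(2)*(-27*I) + 63*sqrt(2)*(3*I))*(1/59117) = -4203/(162 - 567 - 54*I*sqrt(2) + 189*I*sqrt(2))*(1/59117) = -4203/(-405 + 135*I*sqrt(2))*(1/59117) = -4203/(59117*(-405 + 135*I*sqrt(2))) ≈ 0.00014363 + 6.7707e-5*I)
S/(-83723) = (467/3251435 + 467*I*sqrt(2)/9754305)/(-83723) = (467/3251435 + 467*I*sqrt(2)/9754305)*(-1/83723) = -467/272219892505 - 467*I*sqrt(2)/816659677515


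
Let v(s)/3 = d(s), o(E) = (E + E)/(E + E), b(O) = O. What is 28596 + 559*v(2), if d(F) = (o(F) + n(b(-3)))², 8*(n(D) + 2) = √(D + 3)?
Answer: 30273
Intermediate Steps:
n(D) = -2 + √(3 + D)/8 (n(D) = -2 + √(D + 3)/8 = -2 + √(3 + D)/8)
o(E) = 1 (o(E) = (2*E)/((2*E)) = (2*E)*(1/(2*E)) = 1)
d(F) = 1 (d(F) = (1 + (-2 + √(3 - 3)/8))² = (1 + (-2 + √0/8))² = (1 + (-2 + (⅛)*0))² = (1 + (-2 + 0))² = (1 - 2)² = (-1)² = 1)
v(s) = 3 (v(s) = 3*1 = 3)
28596 + 559*v(2) = 28596 + 559*3 = 28596 + 1677 = 30273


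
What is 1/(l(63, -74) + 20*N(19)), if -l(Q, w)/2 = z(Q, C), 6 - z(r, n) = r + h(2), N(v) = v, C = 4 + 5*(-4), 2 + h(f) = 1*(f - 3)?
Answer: 1/488 ≈ 0.0020492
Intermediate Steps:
h(f) = -5 + f (h(f) = -2 + 1*(f - 3) = -2 + 1*(-3 + f) = -2 + (-3 + f) = -5 + f)
C = -16 (C = 4 - 20 = -16)
z(r, n) = 9 - r (z(r, n) = 6 - (r + (-5 + 2)) = 6 - (r - 3) = 6 - (-3 + r) = 6 + (3 - r) = 9 - r)
l(Q, w) = -18 + 2*Q (l(Q, w) = -2*(9 - Q) = -18 + 2*Q)
1/(l(63, -74) + 20*N(19)) = 1/((-18 + 2*63) + 20*19) = 1/((-18 + 126) + 380) = 1/(108 + 380) = 1/488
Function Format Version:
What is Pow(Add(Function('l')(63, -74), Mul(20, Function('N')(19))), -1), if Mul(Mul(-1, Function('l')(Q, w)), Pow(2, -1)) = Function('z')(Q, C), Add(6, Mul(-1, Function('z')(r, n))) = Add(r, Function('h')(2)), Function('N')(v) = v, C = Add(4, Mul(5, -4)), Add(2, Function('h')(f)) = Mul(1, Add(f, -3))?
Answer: Rational(1, 488) ≈ 0.0020492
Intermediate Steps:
Function('h')(f) = Add(-5, f) (Function('h')(f) = Add(-2, Mul(1, Add(f, -3))) = Add(-2, Mul(1, Add(-3, f))) = Add(-2, Add(-3, f)) = Add(-5, f))
C = -16 (C = Add(4, -20) = -16)
Function('z')(r, n) = Add(9, Mul(-1, r)) (Function('z')(r, n) = Add(6, Mul(-1, Add(r, Add(-5, 2)))) = Add(6, Mul(-1, Add(r, -3))) = Add(6, Mul(-1, Add(-3, r))) = Add(6, Add(3, Mul(-1, r))) = Add(9, Mul(-1, r)))
Function('l')(Q, w) = Add(-18, Mul(2, Q)) (Function('l')(Q, w) = Mul(-2, Add(9, Mul(-1, Q))) = Add(-18, Mul(2, Q)))
Pow(Add(Function('l')(63, -74), Mul(20, Function('N')(19))), -1) = Pow(Add(Add(-18, Mul(2, 63)), Mul(20, 19)), -1) = Pow(Add(Add(-18, 126), 380), -1) = Pow(Add(108, 380), -1) = Pow(488, -1) = Rational(1, 488)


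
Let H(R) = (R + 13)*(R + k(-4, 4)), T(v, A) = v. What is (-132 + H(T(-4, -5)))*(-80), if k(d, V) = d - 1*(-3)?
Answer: 14160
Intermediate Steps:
k(d, V) = 3 + d (k(d, V) = d + 3 = 3 + d)
H(R) = (-1 + R)*(13 + R) (H(R) = (R + 13)*(R + (3 - 4)) = (13 + R)*(R - 1) = (13 + R)*(-1 + R) = (-1 + R)*(13 + R))
(-132 + H(T(-4, -5)))*(-80) = (-132 + (-13 + (-4)**2 + 12*(-4)))*(-80) = (-132 + (-13 + 16 - 48))*(-80) = (-132 - 45)*(-80) = -177*(-80) = 14160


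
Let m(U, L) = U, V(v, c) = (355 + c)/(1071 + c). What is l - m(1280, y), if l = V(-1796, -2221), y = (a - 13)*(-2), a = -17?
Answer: -735067/575 ≈ -1278.4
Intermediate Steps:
y = 60 (y = (-17 - 13)*(-2) = -30*(-2) = 60)
V(v, c) = (355 + c)/(1071 + c)
l = 933/575 (l = (355 - 2221)/(1071 - 2221) = -1866/(-1150) = -1/1150*(-1866) = 933/575 ≈ 1.6226)
l - m(1280, y) = 933/575 - 1*1280 = 933/575 - 1280 = -735067/575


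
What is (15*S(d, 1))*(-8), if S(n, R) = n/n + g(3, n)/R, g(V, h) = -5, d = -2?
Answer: 480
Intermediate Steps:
S(n, R) = 1 - 5/R (S(n, R) = n/n - 5/R = 1 - 5/R)
(15*S(d, 1))*(-8) = (15*((-5 + 1)/1))*(-8) = (15*(1*(-4)))*(-8) = (15*(-4))*(-8) = -60*(-8) = 480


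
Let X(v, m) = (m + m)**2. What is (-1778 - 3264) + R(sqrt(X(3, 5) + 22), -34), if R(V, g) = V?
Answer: -5042 + sqrt(122) ≈ -5031.0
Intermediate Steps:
X(v, m) = 4*m**2 (X(v, m) = (2*m)**2 = 4*m**2)
(-1778 - 3264) + R(sqrt(X(3, 5) + 22), -34) = (-1778 - 3264) + sqrt(4*5**2 + 22) = -5042 + sqrt(4*25 + 22) = -5042 + sqrt(100 + 22) = -5042 + sqrt(122)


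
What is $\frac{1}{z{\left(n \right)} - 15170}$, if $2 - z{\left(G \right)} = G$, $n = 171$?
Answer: $- \frac{1}{15339} \approx -6.5193 \cdot 10^{-5}$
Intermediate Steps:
$z{\left(G \right)} = 2 - G$
$\frac{1}{z{\left(n \right)} - 15170} = \frac{1}{\left(2 - 171\right) - 15170} = \frac{1}{-169 - 15170} = \frac{1}{-15339} = - \frac{1}{15339}$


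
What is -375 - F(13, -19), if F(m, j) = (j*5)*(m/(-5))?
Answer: -622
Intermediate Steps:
F(m, j) = -j*m (F(m, j) = (5*j)*(m*(-⅕)) = (5*j)*(-m/5) = -j*m)
-375 - F(13, -19) = -375 - (-1)*(-19)*13 = -375 - 1*247 = -375 - 247 = -622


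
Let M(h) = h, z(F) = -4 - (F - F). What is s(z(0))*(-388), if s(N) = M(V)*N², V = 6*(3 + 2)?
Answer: -186240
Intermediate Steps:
z(F) = -4 (z(F) = -4 - 1*0 = -4 + 0 = -4)
V = 30 (V = 6*5 = 30)
s(N) = 30*N²
s(z(0))*(-388) = (30*(-4)²)*(-388) = (30*16)*(-388) = 480*(-388) = -186240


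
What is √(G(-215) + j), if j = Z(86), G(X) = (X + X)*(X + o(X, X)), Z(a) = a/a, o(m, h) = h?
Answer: √184901 ≈ 430.00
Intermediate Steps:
Z(a) = 1
G(X) = 4*X² (G(X) = (X + X)*(X + X) = (2*X)*(2*X) = 4*X²)
j = 1
√(G(-215) + j) = √(4*(-215)² + 1) = √(4*46225 + 1) = √(184900 + 1) = √184901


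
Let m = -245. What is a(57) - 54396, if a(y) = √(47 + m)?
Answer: -54396 + 3*I*√22 ≈ -54396.0 + 14.071*I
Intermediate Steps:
a(y) = 3*I*√22 (a(y) = √(47 - 245) = √(-198) = 3*I*√22)
a(57) - 54396 = 3*I*√22 - 54396 = -54396 + 3*I*√22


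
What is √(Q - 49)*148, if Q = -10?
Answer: 148*I*√59 ≈ 1136.8*I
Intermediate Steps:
√(Q - 49)*148 = √(-10 - 49)*148 = √(-59)*148 = (I*√59)*148 = 148*I*√59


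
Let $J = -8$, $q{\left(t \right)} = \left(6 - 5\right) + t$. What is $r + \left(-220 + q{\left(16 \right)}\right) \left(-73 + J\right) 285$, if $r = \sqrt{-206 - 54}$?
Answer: $4686255 + 2 i \sqrt{65} \approx 4.6863 \cdot 10^{6} + 16.125 i$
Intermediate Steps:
$r = 2 i \sqrt{65}$ ($r = \sqrt{-260} = 2 i \sqrt{65} \approx 16.125 i$)
$q{\left(t \right)} = 1 + t$
$r + \left(-220 + q{\left(16 \right)}\right) \left(-73 + J\right) 285 = 2 i \sqrt{65} + \left(-220 + \left(1 + 16\right)\right) \left(-73 - 8\right) 285 = 2 i \sqrt{65} + \left(-220 + 17\right) \left(-81\right) 285 = 2 i \sqrt{65} + \left(-203\right) \left(-81\right) 285 = 2 i \sqrt{65} + 16443 \cdot 285 = 2 i \sqrt{65} + 4686255 = 4686255 + 2 i \sqrt{65}$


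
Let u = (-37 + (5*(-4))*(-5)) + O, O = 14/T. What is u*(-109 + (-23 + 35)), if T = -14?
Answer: -6014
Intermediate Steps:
O = -1 (O = 14/(-14) = 14*(-1/14) = -1)
u = 62 (u = (-37 + (5*(-4))*(-5)) - 1 = (-37 - 20*(-5)) - 1 = (-37 + 100) - 1 = 63 - 1 = 62)
u*(-109 + (-23 + 35)) = 62*(-109 + (-23 + 35)) = 62*(-109 + 12) = 62*(-97) = -6014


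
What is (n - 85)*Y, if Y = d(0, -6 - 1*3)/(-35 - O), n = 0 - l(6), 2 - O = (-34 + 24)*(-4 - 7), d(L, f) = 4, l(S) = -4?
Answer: -324/73 ≈ -4.4384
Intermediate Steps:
O = -108 (O = 2 - (-34 + 24)*(-4 - 7) = 2 - (-10)*(-11) = 2 - 1*110 = 2 - 110 = -108)
n = 4 (n = 0 - 1*(-4) = 0 + 4 = 4)
Y = 4/73 (Y = 4/(-35 - 1*(-108)) = 4/(-35 + 108) = 4/73 ≈ 0.054795)
(n - 85)*Y = (4 - 85)*(4/73) = -81*4/73 = -324/73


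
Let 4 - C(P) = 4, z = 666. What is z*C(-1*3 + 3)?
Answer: 0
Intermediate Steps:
C(P) = 0 (C(P) = 4 - 1*4 = 4 - 4 = 0)
z*C(-1*3 + 3) = 666*0 = 0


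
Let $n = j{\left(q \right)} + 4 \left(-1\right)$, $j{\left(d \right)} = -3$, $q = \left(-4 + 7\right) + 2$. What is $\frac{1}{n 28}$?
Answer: $- \frac{1}{196} \approx -0.005102$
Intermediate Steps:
$q = 5$ ($q = 3 + 2 = 5$)
$n = -7$ ($n = -3 + 4 \left(-1\right) = -3 - 4 = -7$)
$\frac{1}{n 28} = \frac{1}{\left(-7\right) 28} = \frac{1}{-196} = - \frac{1}{196}$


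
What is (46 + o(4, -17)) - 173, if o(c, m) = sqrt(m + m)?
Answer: -127 + I*sqrt(34) ≈ -127.0 + 5.831*I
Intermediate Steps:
o(c, m) = sqrt(2)*sqrt(m) (o(c, m) = sqrt(2*m) = sqrt(2)*sqrt(m))
(46 + o(4, -17)) - 173 = (46 + sqrt(2)*sqrt(-17)) - 173 = (46 + sqrt(2)*(I*sqrt(17))) - 173 = (46 + I*sqrt(34)) - 173 = -127 + I*sqrt(34)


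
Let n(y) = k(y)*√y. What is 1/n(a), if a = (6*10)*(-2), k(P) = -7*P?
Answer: -I*√30/50400 ≈ -0.00010868*I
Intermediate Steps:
a = -120 (a = 60*(-2) = -120)
n(y) = -7*y^(3/2) (n(y) = (-7*y)*√y = -7*y^(3/2))
1/n(a) = 1/(-(-1680)*I*√30) = 1/(1680*I*√30) = -I*√30/50400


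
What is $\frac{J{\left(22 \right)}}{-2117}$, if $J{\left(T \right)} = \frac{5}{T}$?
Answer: $- \frac{5}{46574} \approx -0.00010736$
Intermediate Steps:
$\frac{J{\left(22 \right)}}{-2117} = \frac{5 \cdot \frac{1}{22}}{-2117} = 5 \cdot \frac{1}{22} \left(- \frac{1}{2117}\right) = \frac{5}{22} \left(- \frac{1}{2117}\right) = - \frac{5}{46574}$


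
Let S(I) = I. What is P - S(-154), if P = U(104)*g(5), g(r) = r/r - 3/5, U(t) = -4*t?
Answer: -62/5 ≈ -12.400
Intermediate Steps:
g(r) = 2/5 (g(r) = 1 - 3*1/5 = 1 - 3/5 = 2/5)
P = -832/5 (P = -4*104*(2/5) = -416*2/5 = -832/5 ≈ -166.40)
P - S(-154) = -832/5 - 1*(-154) = -832/5 + 154 = -62/5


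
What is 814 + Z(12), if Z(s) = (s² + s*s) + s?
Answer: 1114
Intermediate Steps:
Z(s) = s + 2*s² (Z(s) = (s² + s²) + s = 2*s² + s = s + 2*s²)
814 + Z(12) = 814 + 12*(1 + 2*12) = 814 + 12*(1 + 24) = 814 + 12*25 = 814 + 300 = 1114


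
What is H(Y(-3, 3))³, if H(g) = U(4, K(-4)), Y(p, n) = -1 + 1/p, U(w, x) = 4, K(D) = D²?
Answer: 64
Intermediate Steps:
H(g) = 4
H(Y(-3, 3))³ = 4³ = 64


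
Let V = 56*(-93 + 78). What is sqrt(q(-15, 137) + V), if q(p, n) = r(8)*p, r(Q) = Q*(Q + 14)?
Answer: 2*I*sqrt(870) ≈ 58.992*I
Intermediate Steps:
r(Q) = Q*(14 + Q)
q(p, n) = 176*p (q(p, n) = (8*(14 + 8))*p = (8*22)*p = 176*p)
V = -840 (V = 56*(-15) = -840)
sqrt(q(-15, 137) + V) = sqrt(176*(-15) - 840) = sqrt(-2640 - 840) = sqrt(-3480) = 2*I*sqrt(870)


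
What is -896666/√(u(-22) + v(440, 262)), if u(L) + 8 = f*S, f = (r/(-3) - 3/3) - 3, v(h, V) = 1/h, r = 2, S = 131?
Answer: 1793332*I*√269780610/817517 ≈ 36030.0*I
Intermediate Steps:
f = -14/3 (f = (2/(-3) - 3/3) - 3 = (2*(-⅓) - 3*⅓) - 3 = (-⅔ - 1) - 3 = -5/3 - 3 = -14/3 ≈ -4.6667)
u(L) = -1858/3 (u(L) = -8 - 14/3*131 = -8 - 1834/3 = -1858/3)
-896666/√(u(-22) + v(440, 262)) = -896666/√(-1858/3 + 1/440) = -896666*(-2*I*√269780610/817517) = -(-1793332)*I*√269780610/817517 = 1793332*I*√269780610/817517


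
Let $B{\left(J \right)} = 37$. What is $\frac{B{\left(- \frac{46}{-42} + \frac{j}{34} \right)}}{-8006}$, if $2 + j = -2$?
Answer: $- \frac{37}{8006} \approx -0.0046215$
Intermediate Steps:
$j = -4$ ($j = -2 - 2 = -4$)
$\frac{B{\left(- \frac{46}{-42} + \frac{j}{34} \right)}}{-8006} = \frac{37}{-8006} = 37 \left(- \frac{1}{8006}\right) = - \frac{37}{8006}$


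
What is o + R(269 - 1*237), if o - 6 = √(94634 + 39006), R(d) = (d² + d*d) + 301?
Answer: 2355 + 2*√33410 ≈ 2720.6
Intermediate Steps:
R(d) = 301 + 2*d² (R(d) = (d² + d²) + 301 = 2*d² + 301 = 301 + 2*d²)
o = 6 + 2*√33410 (o = 6 + √(94634 + 39006) = 6 + √133640 = 6 + 2*√33410 ≈ 371.57)
o + R(269 - 1*237) = (6 + 2*√33410) + (301 + 2*(269 - 1*237)²) = (6 + 2*√33410) + (301 + 2*(269 - 237)²) = (6 + 2*√33410) + (301 + 2*32²) = (6 + 2*√33410) + (301 + 2*1024) = (6 + 2*√33410) + (301 + 2048) = (6 + 2*√33410) + 2349 = 2355 + 2*√33410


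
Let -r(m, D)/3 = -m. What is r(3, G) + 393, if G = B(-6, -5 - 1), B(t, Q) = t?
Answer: 402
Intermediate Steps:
G = -6
r(m, D) = 3*m (r(m, D) = -(-3)*m = 3*m)
r(3, G) + 393 = 3*3 + 393 = 9 + 393 = 402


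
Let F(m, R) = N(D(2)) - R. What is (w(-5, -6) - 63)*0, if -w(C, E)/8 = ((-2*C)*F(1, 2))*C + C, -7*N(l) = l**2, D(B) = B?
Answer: 0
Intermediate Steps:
N(l) = -l**2/7
F(m, R) = -4/7 - R (F(m, R) = -1/7*2**2 - R = -1/7*4 - R = -4/7 - R)
w(C, E) = -8*C - 288*C**2/7 (w(C, E) = -8*(((-2*C)*(-4/7 - 1*2))*C + C) = -8*(((-2*C)*(-4/7 - 2))*C + C) = -8*((-2*C*(-18/7))*C + C) = -8*((36*C/7)*C + C) = -8*(36*C**2/7 + C) = -8*(C + 36*C**2/7) = -8*C - 288*C**2/7)
(w(-5, -6) - 63)*0 = (-8/7*(-5)*(7 + 36*(-5)) - 63)*0 = (-8/7*(-5)*(7 - 180) - 63)*0 = (-8/7*(-5)*(-173) - 63)*0 = (-6920/7 - 63)*0 = -7361/7*0 = 0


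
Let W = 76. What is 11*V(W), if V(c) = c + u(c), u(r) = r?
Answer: 1672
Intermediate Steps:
V(c) = 2*c (V(c) = c + c = 2*c)
11*V(W) = 11*(2*76) = 11*152 = 1672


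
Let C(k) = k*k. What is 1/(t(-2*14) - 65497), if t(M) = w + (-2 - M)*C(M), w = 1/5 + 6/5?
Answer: -5/225558 ≈ -2.2167e-5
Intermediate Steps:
C(k) = k²
w = 7/5 (w = 1*(⅕) + 6*(⅕) = ⅕ + 6/5 = 7/5 ≈ 1.4000)
t(M) = 7/5 + M²*(-2 - M) (t(M) = 7/5 + (-2 - M)*M² = 7/5 + M²*(-2 - M))
1/(t(-2*14) - 65497) = 1/((7/5 - (-2*14)³ - 2*(-2*14)²) - 65497) = 1/((7/5 - 1*(-28)³ - 2*(-28)²) - 65497) = 1/((7/5 - 1*(-21952) - 2*784) - 65497) = 1/((7/5 + 21952 - 1568) - 65497) = 1/(101927/5 - 65497) = 1/(-225558/5) = -5/225558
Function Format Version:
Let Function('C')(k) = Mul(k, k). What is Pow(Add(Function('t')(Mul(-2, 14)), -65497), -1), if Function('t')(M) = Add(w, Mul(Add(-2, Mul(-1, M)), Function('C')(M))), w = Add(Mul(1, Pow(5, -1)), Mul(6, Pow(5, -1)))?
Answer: Rational(-5, 225558) ≈ -2.2167e-5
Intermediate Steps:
Function('C')(k) = Pow(k, 2)
w = Rational(7, 5) (w = Add(Mul(1, Rational(1, 5)), Mul(6, Rational(1, 5))) = Add(Rational(1, 5), Rational(6, 5)) = Rational(7, 5) ≈ 1.4000)
Function('t')(M) = Add(Rational(7, 5), Mul(Pow(M, 2), Add(-2, Mul(-1, M)))) (Function('t')(M) = Add(Rational(7, 5), Mul(Add(-2, Mul(-1, M)), Pow(M, 2))) = Add(Rational(7, 5), Mul(Pow(M, 2), Add(-2, Mul(-1, M)))))
Pow(Add(Function('t')(Mul(-2, 14)), -65497), -1) = Pow(Add(Add(Rational(7, 5), Mul(-1, Pow(Mul(-2, 14), 3)), Mul(-2, Pow(Mul(-2, 14), 2))), -65497), -1) = Pow(Add(Add(Rational(7, 5), Mul(-1, Pow(-28, 3)), Mul(-2, Pow(-28, 2))), -65497), -1) = Pow(Add(Add(Rational(7, 5), Mul(-1, -21952), Mul(-2, 784)), -65497), -1) = Pow(Add(Add(Rational(7, 5), 21952, -1568), -65497), -1) = Pow(Add(Rational(101927, 5), -65497), -1) = Pow(Rational(-225558, 5), -1) = Rational(-5, 225558)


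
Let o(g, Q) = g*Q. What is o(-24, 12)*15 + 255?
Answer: -4065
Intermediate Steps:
o(g, Q) = Q*g
o(-24, 12)*15 + 255 = (12*(-24))*15 + 255 = -288*15 + 255 = -4320 + 255 = -4065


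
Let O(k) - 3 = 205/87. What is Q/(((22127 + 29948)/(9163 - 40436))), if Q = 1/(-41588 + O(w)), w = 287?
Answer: 2720751/188391206750 ≈ 1.4442e-5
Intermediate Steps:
O(k) = 466/87 (O(k) = 3 + 205/87 = 466/87)
Q = -87/3617690 (Q = 1/(-41588 + 466/87) = 1/(-3617690/87) = -87/3617690 ≈ -2.4048e-5)
Q/(((22127 + 29948)/(9163 - 40436))) = -87*(9163 - 40436)/(22127 + 29948)/3617690 = -87/(3617690*(52075/(-31273))) = -87/(3617690*(52075*(-1/31273))) = -87/(3617690*(-52075/31273)) = -87/3617690*(-31273/52075) = 2720751/188391206750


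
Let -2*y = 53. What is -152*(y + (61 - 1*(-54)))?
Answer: -13452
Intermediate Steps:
y = -53/2 (y = -½*53 = -53/2 ≈ -26.500)
-152*(y + (61 - 1*(-54))) = -152*(-53/2 + (61 - 1*(-54))) = -152*(-53/2 + (61 + 54)) = -152*(-53/2 + 115) = -152*177/2 = -13452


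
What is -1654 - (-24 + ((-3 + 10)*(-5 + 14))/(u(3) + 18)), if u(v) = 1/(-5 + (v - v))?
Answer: -145385/89 ≈ -1633.5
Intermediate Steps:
u(v) = -⅕ (u(v) = 1/(-5 + 0) = 1/(-5) = -⅕)
-1654 - (-24 + ((-3 + 10)*(-5 + 14))/(u(3) + 18)) = -1654 - (-24 + ((-3 + 10)*(-5 + 14))/(-⅕ + 18)) = -1654 - (-24 + (7*9)/(89/5)) = -1654 - (-24 + (5/89)*63) = -1654 - (-24 + 315/89) = -1654 - 1*(-1821/89) = -1654 + 1821/89 = -145385/89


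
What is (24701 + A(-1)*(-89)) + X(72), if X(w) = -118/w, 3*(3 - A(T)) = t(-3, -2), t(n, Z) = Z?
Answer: 877429/36 ≈ 24373.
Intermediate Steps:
A(T) = 11/3 (A(T) = 3 - ⅓*(-2) = 3 + ⅔ = 11/3)
(24701 + A(-1)*(-89)) + X(72) = (24701 + (11/3)*(-89)) - 118/72 = (24701 - 979/3) - 118*1/72 = 73124/3 - 59/36 = 877429/36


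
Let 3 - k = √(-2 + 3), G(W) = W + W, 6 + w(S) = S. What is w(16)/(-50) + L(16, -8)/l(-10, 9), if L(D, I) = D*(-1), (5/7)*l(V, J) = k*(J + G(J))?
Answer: -389/945 ≈ -0.41164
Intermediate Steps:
w(S) = -6 + S
G(W) = 2*W
k = 2 (k = 3 - √(-2 + 3) = 3 - √1 = 3 - 1*1 = 3 - 1 = 2)
l(V, J) = 42*J/5 (l(V, J) = 7*(2*(J + 2*J))/5 = 7*(2*(3*J))/5 = 7*(6*J)/5 = 42*J/5)
L(D, I) = -D
w(16)/(-50) + L(16, -8)/l(-10, 9) = (-6 + 16)/(-50) + (-1*16)/(((42/5)*9)) = 10*(-1/50) - 16/378/5 = -⅕ - 16*5/378 = -⅕ - 40/189 = -389/945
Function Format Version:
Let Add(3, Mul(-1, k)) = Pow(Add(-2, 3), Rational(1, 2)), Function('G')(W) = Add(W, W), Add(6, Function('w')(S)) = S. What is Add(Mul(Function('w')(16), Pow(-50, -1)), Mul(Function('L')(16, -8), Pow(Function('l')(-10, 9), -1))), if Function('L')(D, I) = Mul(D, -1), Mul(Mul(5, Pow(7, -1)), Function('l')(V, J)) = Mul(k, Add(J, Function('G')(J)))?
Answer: Rational(-389, 945) ≈ -0.41164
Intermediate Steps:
Function('w')(S) = Add(-6, S)
Function('G')(W) = Mul(2, W)
k = 2 (k = Add(3, Mul(-1, Pow(Add(-2, 3), Rational(1, 2)))) = Add(3, Mul(-1, Pow(1, Rational(1, 2)))) = Add(3, Mul(-1, 1)) = Add(3, -1) = 2)
Function('l')(V, J) = Mul(Rational(42, 5), J) (Function('l')(V, J) = Mul(Rational(7, 5), Mul(2, Add(J, Mul(2, J)))) = Mul(Rational(7, 5), Mul(2, Mul(3, J))) = Mul(Rational(7, 5), Mul(6, J)) = Mul(Rational(42, 5), J))
Function('L')(D, I) = Mul(-1, D)
Add(Mul(Function('w')(16), Pow(-50, -1)), Mul(Function('L')(16, -8), Pow(Function('l')(-10, 9), -1))) = Add(Mul(Add(-6, 16), Pow(-50, -1)), Mul(Mul(-1, 16), Pow(Mul(Rational(42, 5), 9), -1))) = Add(Mul(10, Rational(-1, 50)), Mul(-16, Pow(Rational(378, 5), -1))) = Add(Rational(-1, 5), Mul(-16, Rational(5, 378))) = Add(Rational(-1, 5), Rational(-40, 189)) = Rational(-389, 945)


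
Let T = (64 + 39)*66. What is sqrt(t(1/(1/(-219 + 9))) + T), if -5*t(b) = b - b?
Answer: sqrt(6798) ≈ 82.450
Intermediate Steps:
t(b) = 0 (t(b) = -(b - b)/5 = -1/5*0 = 0)
T = 6798 (T = 103*66 = 6798)
sqrt(t(1/(1/(-219 + 9))) + T) = sqrt(0 + 6798) = sqrt(6798)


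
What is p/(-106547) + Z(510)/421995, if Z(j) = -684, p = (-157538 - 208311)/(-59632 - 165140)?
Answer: -787397787191/481250779996980 ≈ -0.0016361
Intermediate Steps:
p = 365849/224772 (p = -365849/(-224772) = -365849*(-1/224772) = 365849/224772 ≈ 1.6276)
p/(-106547) + Z(510)/421995 = (365849/224772)/(-106547) - 684/421995 = (365849/224772)*(-1/106547) - 684*1/421995 = -365849/23948782284 - 228/140665 = -787397787191/481250779996980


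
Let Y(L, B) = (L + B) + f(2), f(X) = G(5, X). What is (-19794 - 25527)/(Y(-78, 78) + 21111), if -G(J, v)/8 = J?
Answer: -45321/21071 ≈ -2.1509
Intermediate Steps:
G(J, v) = -8*J
f(X) = -40 (f(X) = -8*5 = -40)
Y(L, B) = -40 + B + L (Y(L, B) = (L + B) - 40 = (B + L) - 40 = -40 + B + L)
(-19794 - 25527)/(Y(-78, 78) + 21111) = (-19794 - 25527)/((-40 + 78 - 78) + 21111) = -45321/(-40 + 21111) = -45321/21071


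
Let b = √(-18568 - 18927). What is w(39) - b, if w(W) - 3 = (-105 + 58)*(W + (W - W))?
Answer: -1830 - I*√37495 ≈ -1830.0 - 193.64*I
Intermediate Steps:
w(W) = 3 - 47*W (w(W) = 3 + (-105 + 58)*(W + (W - W)) = 3 - 47*(W + 0) = 3 - 47*W)
b = I*√37495 (b = √(-37495) = I*√37495 ≈ 193.64*I)
w(39) - b = (3 - 47*39) - I*√37495 = (3 - 1833) - I*√37495 = -1830 - I*√37495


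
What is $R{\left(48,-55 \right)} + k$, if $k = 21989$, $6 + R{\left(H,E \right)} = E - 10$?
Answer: $21918$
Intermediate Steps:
$R{\left(H,E \right)} = -16 + E$ ($R{\left(H,E \right)} = -6 + \left(E - 10\right) = -6 + \left(-10 + E\right) = -16 + E$)
$R{\left(48,-55 \right)} + k = \left(-16 - 55\right) + 21989 = -71 + 21989 = 21918$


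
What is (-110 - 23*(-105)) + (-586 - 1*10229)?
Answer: -8510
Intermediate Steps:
(-110 - 23*(-105)) + (-586 - 1*10229) = (-110 + 2415) + (-586 - 10229) = 2305 - 10815 = -8510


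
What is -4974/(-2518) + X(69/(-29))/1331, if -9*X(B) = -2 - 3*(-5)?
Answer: 29775406/15081561 ≈ 1.9743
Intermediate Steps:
X(B) = -13/9 (X(B) = -(-2 - 3*(-5))/9 = -(-2 + 15)/9 = -⅑*13 = -13/9)
-4974/(-2518) + X(69/(-29))/1331 = -4974/(-2518) - 13/9/1331 = -4974*(-1/2518) - 13/9*1/1331 = 2487/1259 - 13/11979 = 29775406/15081561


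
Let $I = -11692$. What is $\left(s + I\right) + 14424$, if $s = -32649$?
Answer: $-29917$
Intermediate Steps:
$\left(s + I\right) + 14424 = \left(-32649 - 11692\right) + 14424 = -44341 + 14424 = -29917$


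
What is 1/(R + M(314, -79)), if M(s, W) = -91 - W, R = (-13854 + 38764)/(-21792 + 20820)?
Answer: -486/18287 ≈ -0.026576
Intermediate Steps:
R = -12455/486 (R = 24910/(-972) = 24910*(-1/972) = -12455/486 ≈ -25.628)
1/(R + M(314, -79)) = 1/(-12455/486 + (-91 - 1*(-79))) = 1/(-12455/486 + (-91 + 79)) = 1/(-12455/486 - 12) = 1/(-18287/486) = -486/18287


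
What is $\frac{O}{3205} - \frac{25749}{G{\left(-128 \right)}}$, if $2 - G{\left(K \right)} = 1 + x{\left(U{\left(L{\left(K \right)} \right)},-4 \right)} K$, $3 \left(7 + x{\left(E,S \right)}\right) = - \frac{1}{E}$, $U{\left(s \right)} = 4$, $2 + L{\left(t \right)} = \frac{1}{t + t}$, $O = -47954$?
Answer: $\frac{117285617}{8707985} \approx 13.469$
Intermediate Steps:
$L{\left(t \right)} = -2 + \frac{1}{2 t}$ ($L{\left(t \right)} = -2 + \frac{1}{t + t} = -2 + \frac{1}{2 t}$)
$x{\left(E,S \right)} = -7 - \frac{1}{3 E}$ ($x{\left(E,S \right)} = -7 + \frac{\left(-1\right) \frac{1}{E}}{3} = -7 - \frac{1}{3 E}$)
$G{\left(K \right)} = 1 + \frac{85 K}{12}$ ($G{\left(K \right)} = 2 - \left(1 + \left(-7 - \frac{1}{3 \cdot 4}\right) K\right) = 2 - \left(1 + \left(-7 - \frac{1}{12}\right) K\right) = 2 - \left(1 - \frac{85 K}{12}\right) = 2 + \left(-1 + \frac{85 K}{12}\right) = 1 + \frac{85 K}{12}$)
$\frac{O}{3205} - \frac{25749}{G{\left(-128 \right)}} = - \frac{47954}{3205} - \frac{25749}{1 + \frac{85}{12} \left(-128\right)} = \left(-47954\right) \frac{1}{3205} - \frac{25749}{1 - \frac{2720}{3}} = - \frac{47954}{3205} - \frac{25749}{- \frac{2717}{3}} = - \frac{47954}{3205} - - \frac{77247}{2717} = - \frac{47954}{3205} + \frac{77247}{2717} = \frac{117285617}{8707985}$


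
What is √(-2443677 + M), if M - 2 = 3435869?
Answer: √992194 ≈ 996.09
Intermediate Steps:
M = 3435871 (M = 2 + 3435869 = 3435871)
√(-2443677 + M) = √(-2443677 + 3435871) = √992194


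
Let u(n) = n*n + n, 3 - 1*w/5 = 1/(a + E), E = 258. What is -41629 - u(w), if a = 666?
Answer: -35746604149/853776 ≈ -41869.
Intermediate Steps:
w = 13855/924 (w = 15 - 5/(666 + 258) = 15 - 5/924 = 13855/924 ≈ 14.995)
u(n) = n + n² (u(n) = n² + n = n + n²)
-41629 - u(w) = -41629 - 13855*(1 + 13855/924)/924 = -41629 - 13855*14779/(924*924) = -41629 - 1*204763045/853776 = -41629 - 204763045/853776 = -35746604149/853776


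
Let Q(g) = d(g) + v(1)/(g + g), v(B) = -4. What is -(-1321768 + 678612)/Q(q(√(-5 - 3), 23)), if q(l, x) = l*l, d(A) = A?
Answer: -2572624/31 ≈ -82988.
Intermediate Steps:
q(l, x) = l²
Q(g) = g - 2/g (Q(g) = g - 4/(g + g) = g - 4/(2*g) = g + (1/(2*g))*(-4) = g - 2/g)
-(-1321768 + 678612)/Q(q(√(-5 - 3), 23)) = -(-1321768 + 678612)/((√(-5 - 3))² - 2/(-5 - 3)) = -(-643156)/((√(-8))² - 2/((√(-8))²)) = -(-643156)/((2*I*√2)² - 2/((2*I*√2)²)) = -(-643156)/(-8 - 2/(-8)) = -(-643156)/(-8 - 2*(-⅛)) = -(-643156)/(-8 + ¼) = -(-643156)/(-31/4) = -(-643156)*(-4)/31 = -1*2572624/31 = -2572624/31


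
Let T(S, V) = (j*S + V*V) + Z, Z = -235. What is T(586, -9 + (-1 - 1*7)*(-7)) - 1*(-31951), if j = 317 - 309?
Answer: 38613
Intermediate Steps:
j = 8
T(S, V) = -235 + V**2 + 8*S (T(S, V) = (8*S + V*V) - 235 = (8*S + V**2) - 235 = (V**2 + 8*S) - 235 = -235 + V**2 + 8*S)
T(586, -9 + (-1 - 1*7)*(-7)) - 1*(-31951) = (-235 + (-9 + (-1 - 1*7)*(-7))**2 + 8*586) - 1*(-31951) = (-235 + (-9 + (-1 - 7)*(-7))**2 + 4688) + 31951 = (-235 + (-9 - 8*(-7))**2 + 4688) + 31951 = (-235 + (-9 + 56)**2 + 4688) + 31951 = (-235 + 47**2 + 4688) + 31951 = (-235 + 2209 + 4688) + 31951 = 6662 + 31951 = 38613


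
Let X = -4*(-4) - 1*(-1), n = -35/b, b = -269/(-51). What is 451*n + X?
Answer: -800462/269 ≈ -2975.7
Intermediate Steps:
b = 269/51 (b = -269*(-1/51) = 269/51 ≈ 5.2745)
n = -1785/269 (n = -35/269/51 = -35*51/269 = -1785/269 ≈ -6.6357)
X = 17 (X = 16 + 1 = 17)
451*n + X = 451*(-1785/269) + 17 = -805035/269 + 17 = -800462/269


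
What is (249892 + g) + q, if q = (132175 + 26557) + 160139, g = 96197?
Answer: 664960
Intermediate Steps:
q = 318871 (q = 158732 + 160139 = 318871)
(249892 + g) + q = (249892 + 96197) + 318871 = 346089 + 318871 = 664960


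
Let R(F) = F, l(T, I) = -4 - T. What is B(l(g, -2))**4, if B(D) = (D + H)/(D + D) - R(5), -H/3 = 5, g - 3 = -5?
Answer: 81/256 ≈ 0.31641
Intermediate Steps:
g = -2 (g = 3 - 5 = -2)
H = -15 (H = -3*5 = -15)
B(D) = -5 + (-15 + D)/(2*D) (B(D) = (D - 15)/(D + D) - 1*5 = (-15 + D)/((2*D)) - 5 = (-15 + D)*(1/(2*D)) - 5 = (-15 + D)/(2*D) - 5 = -5 + (-15 + D)/(2*D))
B(l(g, -2))**4 = (3*(-5 - 3*(-4 - 1*(-2)))/(2*(-4 - 1*(-2))))**4 = (3*(-5 - 3*(-4 + 2))/(2*(-4 + 2)))**4 = ((3/2)*(-5 - 3*(-2))/(-2))**4 = ((3/2)*(-1/2)*(-5 + 6))**4 = ((3/2)*(-1/2)*1)**4 = (-3/4)**4 = 81/256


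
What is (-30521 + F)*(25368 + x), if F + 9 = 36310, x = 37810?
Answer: 365168840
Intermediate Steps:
F = 36301 (F = -9 + 36310 = 36301)
(-30521 + F)*(25368 + x) = (-30521 + 36301)*(25368 + 37810) = 5780*63178 = 365168840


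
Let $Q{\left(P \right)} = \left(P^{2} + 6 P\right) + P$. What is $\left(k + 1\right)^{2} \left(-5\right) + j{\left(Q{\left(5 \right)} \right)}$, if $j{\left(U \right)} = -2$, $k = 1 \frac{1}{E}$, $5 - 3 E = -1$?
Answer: $- \frac{53}{4} \approx -13.25$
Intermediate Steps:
$E = 2$ ($E = \frac{5}{3} - - \frac{1}{3} = \frac{5}{3} + \frac{1}{3} = 2$)
$k = \frac{1}{2}$ ($k = 1 \cdot \frac{1}{2} = \frac{1}{2} \approx 0.5$)
$Q{\left(P \right)} = P^{2} + 7 P$
$\left(k + 1\right)^{2} \left(-5\right) + j{\left(Q{\left(5 \right)} \right)} = \left(\frac{1}{2} + 1\right)^{2} \left(-5\right) - 2 = \left(\frac{3}{2}\right)^{2} \left(-5\right) - 2 = \frac{9}{4} \left(-5\right) - 2 = - \frac{45}{4} - 2 = - \frac{53}{4}$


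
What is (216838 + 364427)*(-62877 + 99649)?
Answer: 21374276580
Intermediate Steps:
(216838 + 364427)*(-62877 + 99649) = 581265*36772 = 21374276580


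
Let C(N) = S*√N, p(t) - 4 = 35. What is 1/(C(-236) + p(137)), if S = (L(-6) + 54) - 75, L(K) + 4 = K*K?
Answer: 39/30077 - 22*I*√59/30077 ≈ 0.0012967 - 0.0056184*I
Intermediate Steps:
p(t) = 39 (p(t) = 4 + 35 = 39)
L(K) = -4 + K² (L(K) = -4 + K*K = -4 + K²)
S = 11 (S = ((-4 + (-6)²) + 54) - 75 = ((-4 + 36) + 54) - 75 = (32 + 54) - 75 = 86 - 75 = 11)
C(N) = 11*√N
1/(C(-236) + p(137)) = 1/(11*√(-236) + 39) = 1/(11*(2*I*√59) + 39) = 1/(22*I*√59 + 39) = 1/(39 + 22*I*√59)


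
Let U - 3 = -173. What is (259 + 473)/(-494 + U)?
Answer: -183/166 ≈ -1.1024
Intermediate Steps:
U = -170 (U = 3 - 173 = -170)
(259 + 473)/(-494 + U) = (259 + 473)/(-494 - 170) = 732/(-664) = 732*(-1/664) = -183/166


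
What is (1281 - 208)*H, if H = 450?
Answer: 482850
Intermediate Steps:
(1281 - 208)*H = (1281 - 208)*450 = 1073*450 = 482850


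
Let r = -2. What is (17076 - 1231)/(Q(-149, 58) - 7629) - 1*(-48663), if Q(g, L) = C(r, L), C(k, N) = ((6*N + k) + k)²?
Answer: 5387350586/110707 ≈ 48663.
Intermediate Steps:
C(k, N) = (2*k + 6*N)² (C(k, N) = ((k + 6*N) + k)² = (2*k + 6*N)²)
Q(g, L) = 4*(-2 + 3*L)²
(17076 - 1231)/(Q(-149, 58) - 7629) - 1*(-48663) = (17076 - 1231)/(4*(-2 + 3*58)² - 7629) - 1*(-48663) = 15845/(4*(-2 + 174)² - 7629) + 48663 = 15845/(4*172² - 7629) + 48663 = 15845/(4*29584 - 7629) + 48663 = 15845/(118336 - 7629) + 48663 = 15845/110707 + 48663 = 5387350586/110707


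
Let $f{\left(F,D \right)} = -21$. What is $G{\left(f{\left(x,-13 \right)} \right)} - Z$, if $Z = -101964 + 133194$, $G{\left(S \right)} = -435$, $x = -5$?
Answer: $-31665$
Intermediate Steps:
$Z = 31230$
$G{\left(f{\left(x,-13 \right)} \right)} - Z = -435 - 31230 = -31665$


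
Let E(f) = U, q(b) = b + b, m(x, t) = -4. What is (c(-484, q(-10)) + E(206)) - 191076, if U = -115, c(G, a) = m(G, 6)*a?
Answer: -191111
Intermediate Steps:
q(b) = 2*b
c(G, a) = -4*a
E(f) = -115
(c(-484, q(-10)) + E(206)) - 191076 = (-8*(-10) - 115) - 191076 = (-4*(-20) - 115) - 191076 = (80 - 115) - 191076 = -35 - 191076 = -191111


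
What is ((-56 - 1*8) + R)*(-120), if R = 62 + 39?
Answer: -4440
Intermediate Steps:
R = 101
((-56 - 1*8) + R)*(-120) = ((-56 - 1*8) + 101)*(-120) = ((-56 - 8) + 101)*(-120) = (-64 + 101)*(-120) = 37*(-120) = -4440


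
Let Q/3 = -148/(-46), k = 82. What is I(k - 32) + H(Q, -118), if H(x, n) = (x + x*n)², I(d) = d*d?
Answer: 675971176/529 ≈ 1.2778e+6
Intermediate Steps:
I(d) = d²
Q = 222/23 (Q = 3*(-148/(-46)) = 3*(-148*(-1/46)) = 3*(74/23) = 222/23 ≈ 9.6522)
H(x, n) = (x + n*x)²
I(k - 32) + H(Q, -118) = (82 - 32)² + (222/23)²*(1 - 118)² = 50² + (49284/529)*(-117)² = 2500 + (49284/529)*13689 = 2500 + 674648676/529 = 675971176/529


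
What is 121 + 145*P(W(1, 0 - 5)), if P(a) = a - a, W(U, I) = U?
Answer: 121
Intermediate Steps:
P(a) = 0
121 + 145*P(W(1, 0 - 5)) = 121 + 145*0 = 121 + 0 = 121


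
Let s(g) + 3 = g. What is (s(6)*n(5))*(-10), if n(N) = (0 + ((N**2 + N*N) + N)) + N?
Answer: -1800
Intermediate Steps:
s(g) = -3 + g
n(N) = 2*N + 2*N**2 (n(N) = (0 + ((N**2 + N**2) + N)) + N = (0 + (2*N**2 + N)) + N = (0 + (N + 2*N**2)) + N = (N + 2*N**2) + N = 2*N + 2*N**2)
(s(6)*n(5))*(-10) = ((-3 + 6)*(2*5*(1 + 5)))*(-10) = (3*(2*5*6))*(-10) = (3*60)*(-10) = 180*(-10) = -1800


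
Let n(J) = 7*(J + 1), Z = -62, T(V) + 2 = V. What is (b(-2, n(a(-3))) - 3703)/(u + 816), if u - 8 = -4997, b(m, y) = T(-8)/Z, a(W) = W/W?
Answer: 114788/129363 ≈ 0.88733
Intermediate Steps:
T(V) = -2 + V
a(W) = 1
n(J) = 7 + 7*J (n(J) = 7*(1 + J) = 7 + 7*J)
b(m, y) = 5/31 (b(m, y) = (-2 - 8)/(-62) = -10*(-1/62) = 5/31)
u = -4989 (u = 8 - 4997 = -4989)
(b(-2, n(a(-3))) - 3703)/(u + 816) = (5/31 - 3703)/(-4989 + 816) = -114788/31/(-4173) = -114788/31*(-1/4173) = 114788/129363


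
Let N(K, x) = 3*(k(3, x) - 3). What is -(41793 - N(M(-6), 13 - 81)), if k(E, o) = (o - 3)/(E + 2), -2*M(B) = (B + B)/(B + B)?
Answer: -209223/5 ≈ -41845.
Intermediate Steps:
M(B) = -½ (M(B) = -(B + B)/(2*(B + B)) = -2*B/(2*(2*B)) = -2*B*1/(2*B)/2 = -½*1 = -½)
k(E, o) = (-3 + o)/(2 + E)
N(K, x) = -54/5 + 3*x/5 (N(K, x) = 3*((-3 + x)/(2 + 3) - 3) = 3*((-3 + x)/5 - 3) = 3*((-⅗ + x/5) - 3) = 3*(-18/5 + x/5) = -54/5 + 3*x/5)
-(41793 - N(M(-6), 13 - 81)) = -(41793 - (-54/5 + 3*(13 - 81)/5)) = -(41793 - (-54/5 + (⅗)*(-68))) = -(41793 - (-54/5 - 204/5)) = -(41793 - 1*(-258/5)) = -(41793 + 258/5) = -1*209223/5 = -209223/5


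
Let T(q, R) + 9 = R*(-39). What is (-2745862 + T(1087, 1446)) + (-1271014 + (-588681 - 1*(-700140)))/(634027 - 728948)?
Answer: -265992636510/94921 ≈ -2.8023e+6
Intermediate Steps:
T(q, R) = -9 - 39*R (T(q, R) = -9 + R*(-39) = -9 - 39*R)
(-2745862 + T(1087, 1446)) + (-1271014 + (-588681 - 1*(-700140)))/(634027 - 728948) = (-2745862 + (-9 - 39*1446)) + (-1271014 + (-588681 - 1*(-700140)))/(634027 - 728948) = (-2745862 + (-9 - 56394)) + (-1271014 + (-588681 + 700140))/(-94921) = (-2745862 - 56403) + (-1271014 + 111459)*(-1/94921) = -2802265 - 1159555*(-1/94921) = -2802265 + 1159555/94921 = -265992636510/94921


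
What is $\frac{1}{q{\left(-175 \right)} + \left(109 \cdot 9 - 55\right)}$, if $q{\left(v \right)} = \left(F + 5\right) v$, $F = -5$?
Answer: $\frac{1}{926} \approx 0.0010799$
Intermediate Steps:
$q{\left(v \right)} = 0$ ($q{\left(v \right)} = \left(-5 + 5\right) v = 0 v = 0$)
$\frac{1}{q{\left(-175 \right)} + \left(109 \cdot 9 - 55\right)} = \frac{1}{0 + \left(109 \cdot 9 - 55\right)} = \frac{1}{0 + \left(981 - 55\right)} = \frac{1}{0 + 926} = \frac{1}{926}$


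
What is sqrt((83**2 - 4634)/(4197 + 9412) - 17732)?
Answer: I*sqrt(3284022261597)/13609 ≈ 133.16*I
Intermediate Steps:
sqrt((83**2 - 4634)/(4197 + 9412) - 17732) = sqrt((6889 - 4634)/13609 - 17732) = sqrt(2255*(1/13609) - 17732) = sqrt(2255/13609 - 17732) = sqrt(-241312533/13609) = I*sqrt(3284022261597)/13609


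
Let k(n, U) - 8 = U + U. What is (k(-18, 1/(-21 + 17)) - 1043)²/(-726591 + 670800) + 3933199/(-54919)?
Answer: -1113298264315/12255943716 ≈ -90.837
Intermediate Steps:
k(n, U) = 8 + 2*U (k(n, U) = 8 + (U + U) = 8 + 2*U)
(k(-18, 1/(-21 + 17)) - 1043)²/(-726591 + 670800) + 3933199/(-54919) = ((8 + 2/(-21 + 17)) - 1043)²/(-726591 + 670800) + 3933199/(-54919) = ((8 + 2/(-4)) - 1043)²/(-55791) + 3933199*(-1/54919) = ((8 + 2*(-¼)) - 1043)²*(-1/55791) - 3933199/54919 = ((8 - ½) - 1043)²*(-1/55791) - 3933199/54919 = (15/2 - 1043)²*(-1/55791) - 3933199/54919 = (-2071/2)²*(-1/55791) - 3933199/54919 = (4289041/4)*(-1/55791) - 3933199/54919 = -4289041/223164 - 3933199/54919 = -1113298264315/12255943716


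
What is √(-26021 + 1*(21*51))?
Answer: 5*I*√998 ≈ 157.96*I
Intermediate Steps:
√(-26021 + 1*(21*51)) = √(-26021 + 1*1071) = √(-26021 + 1071) = √(-24950) = 5*I*√998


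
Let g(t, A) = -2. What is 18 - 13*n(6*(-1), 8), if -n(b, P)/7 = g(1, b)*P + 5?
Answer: -983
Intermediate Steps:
n(b, P) = -35 + 14*P (n(b, P) = -7*(-2*P + 5) = -7*(5 - 2*P) = -35 + 14*P)
18 - 13*n(6*(-1), 8) = 18 - 13*(-35 + 14*8) = 18 - 13*(-35 + 112) = 18 - 13*77 = 18 - 1001 = -983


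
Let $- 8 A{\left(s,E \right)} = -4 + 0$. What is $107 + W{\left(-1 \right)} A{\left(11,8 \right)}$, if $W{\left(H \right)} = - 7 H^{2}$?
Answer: $\frac{207}{2} \approx 103.5$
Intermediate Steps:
$A{\left(s,E \right)} = \frac{1}{2}$ ($A{\left(s,E \right)} = - \frac{-4 + 0}{8} = \left(- \frac{1}{8}\right) \left(-4\right) = \frac{1}{2}$)
$107 + W{\left(-1 \right)} A{\left(11,8 \right)} = 107 + - 7 \left(-1\right)^{2} \cdot \frac{1}{2} = 107 + \left(-7\right) 1 \cdot \frac{1}{2} = 107 - \frac{7}{2} = \frac{207}{2}$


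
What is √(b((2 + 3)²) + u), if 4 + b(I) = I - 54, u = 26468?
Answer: √26435 ≈ 162.59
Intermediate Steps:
b(I) = -58 + I (b(I) = -4 + (I - 54) = -4 + (-54 + I) = -58 + I)
√(b((2 + 3)²) + u) = √((-58 + (2 + 3)²) + 26468) = √((-58 + 5²) + 26468) = √((-58 + 25) + 26468) = √(-33 + 26468) = √26435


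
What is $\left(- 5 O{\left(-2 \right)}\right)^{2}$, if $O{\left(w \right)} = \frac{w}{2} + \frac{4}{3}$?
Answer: $\frac{25}{9} \approx 2.7778$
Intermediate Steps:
$O{\left(w \right)} = \frac{4}{3} + \frac{w}{2}$ ($O{\left(w \right)} = w \frac{1}{2} + 4 \cdot \frac{1}{3} = \frac{w}{2} + \frac{4}{3} = \frac{4}{3} + \frac{w}{2}$)
$\left(- 5 O{\left(-2 \right)}\right)^{2} = \left(- 5 \left(\frac{4}{3} + \frac{1}{2} \left(-2\right)\right)\right)^{2} = \left(- 5 \left(\frac{4}{3} - 1\right)\right)^{2} = \left(\left(-5\right) \frac{1}{3}\right)^{2} = \left(- \frac{5}{3}\right)^{2} = \frac{25}{9}$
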